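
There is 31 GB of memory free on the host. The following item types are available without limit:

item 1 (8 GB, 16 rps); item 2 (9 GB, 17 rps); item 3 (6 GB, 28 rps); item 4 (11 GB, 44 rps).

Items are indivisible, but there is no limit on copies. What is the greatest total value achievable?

140 rps

Best value-per-unit is item 3 at 28/6, and filling with it alone uses memory 5×6=30. No mix of the others beats 5×28 = 140.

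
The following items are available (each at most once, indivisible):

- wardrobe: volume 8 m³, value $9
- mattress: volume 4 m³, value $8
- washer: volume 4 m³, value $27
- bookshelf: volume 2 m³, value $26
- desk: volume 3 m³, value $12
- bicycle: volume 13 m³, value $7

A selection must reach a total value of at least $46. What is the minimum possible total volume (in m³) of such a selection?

Subsets with value ≥ 46, sorted by total volume:
- washer+bookshelf: volume 6, value 53
- washer+bookshelf+desk: volume 9, value 65
- mattress+bookshelf+desk: volume 9, value 46
Minimum volume: 6 m³.

6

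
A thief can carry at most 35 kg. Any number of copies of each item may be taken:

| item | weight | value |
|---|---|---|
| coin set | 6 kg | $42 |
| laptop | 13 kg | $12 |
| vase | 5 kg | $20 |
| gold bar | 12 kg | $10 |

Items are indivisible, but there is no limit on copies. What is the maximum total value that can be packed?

Best value-per-unit is coin set at 42/6; filling with it alone gives 5×42 = 210.
Optimal mix: 5×coin set + 1×vase → weight 35, value 230.

$230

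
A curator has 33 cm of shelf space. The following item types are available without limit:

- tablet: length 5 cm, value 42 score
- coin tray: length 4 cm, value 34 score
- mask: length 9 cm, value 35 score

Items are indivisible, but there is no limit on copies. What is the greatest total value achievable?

280 score

Best value-per-unit is coin tray at 34/4; filling with it alone gives 8×34 = 272.
Optimal mix: 1×tablet + 7×coin tray → length 33, value 280.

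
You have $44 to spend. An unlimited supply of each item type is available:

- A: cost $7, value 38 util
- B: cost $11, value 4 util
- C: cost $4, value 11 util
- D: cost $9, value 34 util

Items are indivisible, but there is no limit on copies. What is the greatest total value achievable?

228 util

Best value-per-unit is A at 38/7, and filling with it alone uses cost 6×7=42. No mix of the others beats 6×38 = 228.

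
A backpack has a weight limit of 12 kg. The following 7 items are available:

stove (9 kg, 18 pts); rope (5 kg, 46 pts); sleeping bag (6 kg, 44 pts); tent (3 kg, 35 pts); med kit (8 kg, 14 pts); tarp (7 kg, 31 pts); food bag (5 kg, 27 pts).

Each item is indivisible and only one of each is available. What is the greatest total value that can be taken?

90 pts

Check high-value combinations within 12 kg:
- rope+sleeping bag: weight 5+6=11, value 46+44=90
- rope+tent: weight 5+3=8, value 46+35=81
- sleeping bag+tent: weight 6+3=9, value 44+35=79
- rope+tarp: weight 5+7=12, value 46+31=77
- rope+food bag: weight 5+5=10, value 46+27=73
Best: 90 pts.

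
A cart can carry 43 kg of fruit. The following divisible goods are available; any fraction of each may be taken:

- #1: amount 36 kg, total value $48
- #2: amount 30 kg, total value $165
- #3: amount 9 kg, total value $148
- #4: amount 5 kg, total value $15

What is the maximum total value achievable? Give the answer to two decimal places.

Take in order of value per unit:
- #3 (148/9 per unit): all 9 → value 148, running total 148.00
- #2 (165/30 per unit): all 30 → value 165, running total 313.00
- #4 (15/5 per unit): 4 of 5 → value 4×15/5 = 12.0000, running total 325.00
Total 325.00.

325.00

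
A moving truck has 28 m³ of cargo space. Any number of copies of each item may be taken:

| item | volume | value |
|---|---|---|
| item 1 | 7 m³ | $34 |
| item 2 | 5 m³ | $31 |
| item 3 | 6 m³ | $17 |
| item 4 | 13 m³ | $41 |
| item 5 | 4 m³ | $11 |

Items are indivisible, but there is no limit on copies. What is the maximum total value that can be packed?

$158

Best value-per-unit is item 2 at 31/5; filling with it alone gives 5×31 = 155.
Optimal mix: 1×item 1 + 4×item 2 → volume 27, value 158.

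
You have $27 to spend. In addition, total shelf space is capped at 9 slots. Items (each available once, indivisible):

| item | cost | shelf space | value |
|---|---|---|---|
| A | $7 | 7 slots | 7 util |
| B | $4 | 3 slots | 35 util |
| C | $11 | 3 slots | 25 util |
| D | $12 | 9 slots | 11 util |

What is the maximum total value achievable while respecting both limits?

60 util

Feasible sets respecting both limits:
- B+C: cost 15, shelf space 6, value 60
- B: cost 4, shelf space 3, value 35
- C: cost 11, shelf space 3, value 25
Best: 60 util.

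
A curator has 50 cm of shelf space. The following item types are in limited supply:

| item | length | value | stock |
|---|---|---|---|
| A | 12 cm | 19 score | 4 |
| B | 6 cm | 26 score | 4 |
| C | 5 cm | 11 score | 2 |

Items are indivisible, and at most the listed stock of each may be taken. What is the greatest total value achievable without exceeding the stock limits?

145 score

Top feasible selections:
- 1×A + 4×B + 2×C: length 46, value 145
- 2×A + 4×B: length 48, value 142
- 1×A + 4×B + 1×C: length 41, value 134
- 2×A + 3×B + 1×C: length 47, value 127
Best: 145 score.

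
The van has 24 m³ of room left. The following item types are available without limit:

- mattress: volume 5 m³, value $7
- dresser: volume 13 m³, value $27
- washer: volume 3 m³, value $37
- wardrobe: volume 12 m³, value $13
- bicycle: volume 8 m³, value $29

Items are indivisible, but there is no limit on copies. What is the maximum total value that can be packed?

Best value-per-unit is washer at 37/3, and filling with it alone uses volume 8×3=24. No mix of the others beats 8×37 = 296.

$296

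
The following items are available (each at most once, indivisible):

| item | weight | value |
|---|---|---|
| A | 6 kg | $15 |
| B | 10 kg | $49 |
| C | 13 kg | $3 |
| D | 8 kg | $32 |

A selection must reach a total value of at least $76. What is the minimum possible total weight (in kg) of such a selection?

Subsets with value ≥ 76, sorted by total weight:
- B+D: weight 18, value 81
- A+B+D: weight 24, value 96
- B+C+D: weight 31, value 84
- A+B+C+D: weight 37, value 99
Minimum weight: 18 kg.

18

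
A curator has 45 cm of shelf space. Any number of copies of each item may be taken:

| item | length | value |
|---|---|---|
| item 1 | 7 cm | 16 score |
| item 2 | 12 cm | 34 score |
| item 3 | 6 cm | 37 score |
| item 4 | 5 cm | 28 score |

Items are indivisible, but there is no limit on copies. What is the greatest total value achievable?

269 score

Best value-per-unit is item 3 at 37/6; filling with it alone gives 7×37 = 259.
Optimal mix: 5×item 3 + 3×item 4 → length 45, value 269.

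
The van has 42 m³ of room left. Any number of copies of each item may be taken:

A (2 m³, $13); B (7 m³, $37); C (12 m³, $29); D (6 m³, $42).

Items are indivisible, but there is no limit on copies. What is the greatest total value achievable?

Best value-per-unit is D at 42/6, and filling with it alone uses volume 7×6=42. No mix of the others beats 7×42 = 294.

$294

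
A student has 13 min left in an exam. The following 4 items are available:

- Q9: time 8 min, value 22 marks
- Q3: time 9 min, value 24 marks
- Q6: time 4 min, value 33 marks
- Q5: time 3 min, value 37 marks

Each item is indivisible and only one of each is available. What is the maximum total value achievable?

70 marks

Check high-value combinations within 13 min:
- Q6+Q5: time 4+3=7, value 33+37=70
- Q3+Q5: time 9+3=12, value 24+37=61
- Q9+Q5: time 8+3=11, value 22+37=59
Best: 70 marks.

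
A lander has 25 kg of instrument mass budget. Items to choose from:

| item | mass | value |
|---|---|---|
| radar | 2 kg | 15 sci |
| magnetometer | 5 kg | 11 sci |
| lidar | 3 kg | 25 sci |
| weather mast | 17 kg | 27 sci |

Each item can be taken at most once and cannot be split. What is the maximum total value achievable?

67 sci

Check high-value combinations within 25 kg:
- radar+lidar+weather mast: mass 2+3+17=22, value 15+25+27=67
- magnetometer+lidar+weather mast: mass 5+3+17=25, value 11+25+27=63
- radar+magnetometer+weather mast: mass 2+5+17=24, value 15+11+27=53
- lidar+weather mast: mass 3+17=20, value 25+27=52
- radar+magnetometer+lidar: mass 2+5+3=10, value 15+11+25=51
Best: 67 sci.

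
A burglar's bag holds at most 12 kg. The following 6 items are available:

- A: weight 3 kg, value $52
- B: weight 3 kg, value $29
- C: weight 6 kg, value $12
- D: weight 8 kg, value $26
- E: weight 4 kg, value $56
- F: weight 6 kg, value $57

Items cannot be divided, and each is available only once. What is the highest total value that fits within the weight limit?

$138

This is a 0/1 knapsack; check combinations near the capacity.
- A+B+F: weight 3+3+6=12, value 52+29+57=138
- A+B+E: weight 3+3+4=10, value 52+29+56=137
- E+F: weight 4+6=10, value 56+57=113
- A+F: weight 3+6=9, value 52+57=109
Best: $138.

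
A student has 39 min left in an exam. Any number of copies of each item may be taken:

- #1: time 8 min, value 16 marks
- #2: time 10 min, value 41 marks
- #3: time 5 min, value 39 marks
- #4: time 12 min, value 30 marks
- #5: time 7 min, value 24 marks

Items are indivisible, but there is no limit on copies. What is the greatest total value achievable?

273 marks

Best value-per-unit is #3 at 39/5, and filling with it alone uses time 7×5=35. No mix of the others beats 7×39 = 273.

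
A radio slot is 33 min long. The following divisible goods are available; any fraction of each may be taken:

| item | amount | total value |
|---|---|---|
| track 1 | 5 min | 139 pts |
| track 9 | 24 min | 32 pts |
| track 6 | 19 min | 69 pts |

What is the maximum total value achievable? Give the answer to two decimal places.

220.00

Take in order of value per unit:
- track 1 (139/5 per unit): all 5 → value 139, running total 139.00
- track 6 (69/19 per unit): all 19 → value 69, running total 208.00
- track 9 (32/24 per unit): 9 of 24 → value 9×32/24 = 12.0000, running total 220.00
Total 220.00.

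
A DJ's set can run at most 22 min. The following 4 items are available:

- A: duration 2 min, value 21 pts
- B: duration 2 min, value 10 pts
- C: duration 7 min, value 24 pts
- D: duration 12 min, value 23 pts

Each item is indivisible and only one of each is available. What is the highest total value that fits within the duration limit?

68 pts

Check high-value combinations within 22 min:
- A+C+D: duration 2+7+12=21, value 21+24+23=68
- B+C+D: duration 2+7+12=21, value 10+24+23=57
- A+B+C: duration 2+2+7=11, value 21+10+24=55
Best: 68 pts.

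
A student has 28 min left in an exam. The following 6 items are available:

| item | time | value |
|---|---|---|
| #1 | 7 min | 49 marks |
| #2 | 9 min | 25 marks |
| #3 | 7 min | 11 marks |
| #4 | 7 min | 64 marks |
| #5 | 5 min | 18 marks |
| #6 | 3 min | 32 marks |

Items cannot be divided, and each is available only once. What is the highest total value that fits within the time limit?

170 marks

This is a 0/1 knapsack; check combinations near the capacity.
- #1+#2+#4+#6: time 7+9+7+3=26, value 49+25+64+32=170
- #1+#4+#5+#6: time 7+7+5+3=22, value 49+64+18+32=163
- #1+#3+#4+#6: time 7+7+7+3=24, value 49+11+64+32=156
Best: 170 marks.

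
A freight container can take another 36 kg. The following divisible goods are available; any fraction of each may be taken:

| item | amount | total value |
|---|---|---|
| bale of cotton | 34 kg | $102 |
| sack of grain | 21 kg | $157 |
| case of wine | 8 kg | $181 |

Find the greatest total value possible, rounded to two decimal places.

359.00

Take in order of value per unit:
- case of wine (181/8 per unit): all 8 → value 181, running total 181.00
- sack of grain (157/21 per unit): all 21 → value 157, running total 338.00
- bale of cotton (102/34 per unit): 7 of 34 → value 7×102/34 = 21.0000, running total 359.00
Total 359.00.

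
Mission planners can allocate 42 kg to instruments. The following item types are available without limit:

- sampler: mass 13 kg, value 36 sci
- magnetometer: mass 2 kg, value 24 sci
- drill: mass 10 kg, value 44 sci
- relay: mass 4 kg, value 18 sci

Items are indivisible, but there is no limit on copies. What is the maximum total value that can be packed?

Best value-per-unit is magnetometer at 24/2, and filling with it alone uses mass 21×2=42. No mix of the others beats 21×24 = 504.

504 sci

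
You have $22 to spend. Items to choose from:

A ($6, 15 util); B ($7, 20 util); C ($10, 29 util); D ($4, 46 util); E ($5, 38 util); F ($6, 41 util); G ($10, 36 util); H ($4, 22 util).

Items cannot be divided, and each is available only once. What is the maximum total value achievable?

147 util

This is a 0/1 knapsack; check combinations near the capacity.
- D+E+F+H: cost 4+5+6+4=19, value 46+38+41+22=147
- B+D+E+F: cost 7+4+5+6=22, value 20+46+38+41=145
- A+D+E+F: cost 6+4+5+6=21, value 15+46+38+41=140
Best: 147 util.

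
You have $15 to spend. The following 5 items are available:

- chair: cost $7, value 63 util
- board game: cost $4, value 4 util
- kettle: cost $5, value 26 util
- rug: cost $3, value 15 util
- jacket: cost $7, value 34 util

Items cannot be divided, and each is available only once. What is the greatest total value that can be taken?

104 util

Check high-value combinations within $15:
- chair+kettle+rug: cost 7+5+3=15, value 63+26+15=104
- chair+jacket: cost 7+7=14, value 63+34=97
- chair+kettle: cost 7+5=12, value 63+26=89
- chair+board game+rug: cost 7+4+3=14, value 63+4+15=82
- chair+rug: cost 7+3=10, value 63+15=78
Best: 104 util.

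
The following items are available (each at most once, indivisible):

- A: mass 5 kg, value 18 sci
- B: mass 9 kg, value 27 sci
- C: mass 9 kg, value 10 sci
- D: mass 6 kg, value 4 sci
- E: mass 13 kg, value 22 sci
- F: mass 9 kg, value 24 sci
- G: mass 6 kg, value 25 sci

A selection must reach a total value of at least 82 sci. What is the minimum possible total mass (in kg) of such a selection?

Subsets with value ≥ 82, sorted by total mass:
- A+B+F+G: mass 29, value 94
- A+B+E+G: mass 33, value 92
- A+E+F+G: mass 33, value 89
Minimum mass: 29 kg.

29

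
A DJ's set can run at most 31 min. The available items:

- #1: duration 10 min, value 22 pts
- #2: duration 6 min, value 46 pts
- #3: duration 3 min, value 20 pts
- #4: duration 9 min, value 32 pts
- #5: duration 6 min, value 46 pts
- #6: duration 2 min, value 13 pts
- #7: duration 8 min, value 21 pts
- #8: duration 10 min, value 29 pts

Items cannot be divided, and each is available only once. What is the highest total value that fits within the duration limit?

This is a 0/1 knapsack; check combinations near the capacity.
- #2+#4+#5+#6+#7: duration 6+9+6+2+8=31, value 46+32+46+13+21=158
- #2+#3+#4+#5+#6: duration 6+3+9+6+2=26, value 46+20+32+46+13=157
- #2+#3+#5+#6+#8: duration 6+3+6+2+10=27, value 46+20+46+13+29=154
- #2+#4+#5+#8: duration 6+9+6+10=31, value 46+32+46+29=153
Best: 158 pts.

158 pts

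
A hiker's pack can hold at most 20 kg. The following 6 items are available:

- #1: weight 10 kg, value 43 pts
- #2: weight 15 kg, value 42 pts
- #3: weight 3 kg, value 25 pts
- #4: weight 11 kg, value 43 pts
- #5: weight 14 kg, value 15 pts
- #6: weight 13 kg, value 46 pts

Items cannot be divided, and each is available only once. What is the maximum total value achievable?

Check high-value combinations within 20 kg:
- #3+#6: weight 3+13=16, value 25+46=71
- #1+#3: weight 10+3=13, value 43+25=68
- #3+#4: weight 3+11=14, value 25+43=68
Best: 71 pts.

71 pts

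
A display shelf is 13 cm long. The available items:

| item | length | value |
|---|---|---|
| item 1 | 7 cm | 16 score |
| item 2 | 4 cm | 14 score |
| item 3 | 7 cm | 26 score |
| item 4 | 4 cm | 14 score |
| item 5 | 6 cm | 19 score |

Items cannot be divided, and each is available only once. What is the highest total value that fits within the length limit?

This is a 0/1 knapsack; check combinations near the capacity.
- item 3+item 5: length 7+6=13, value 26+19=45
- item 2+item 3: length 4+7=11, value 14+26=40
- item 3+item 4: length 7+4=11, value 26+14=40
- item 1+item 5: length 7+6=13, value 16+19=35
Best: 45 score.

45 score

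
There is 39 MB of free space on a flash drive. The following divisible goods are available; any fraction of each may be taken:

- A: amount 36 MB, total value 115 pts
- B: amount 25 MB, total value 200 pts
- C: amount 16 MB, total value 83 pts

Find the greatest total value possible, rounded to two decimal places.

Take in order of value per unit:
- B (200/25 per unit): all 25 → value 200, running total 200.00
- C (83/16 per unit): 14 of 16 → value 14×83/16 = 72.6250, running total 272.63
Total 272.63.

272.63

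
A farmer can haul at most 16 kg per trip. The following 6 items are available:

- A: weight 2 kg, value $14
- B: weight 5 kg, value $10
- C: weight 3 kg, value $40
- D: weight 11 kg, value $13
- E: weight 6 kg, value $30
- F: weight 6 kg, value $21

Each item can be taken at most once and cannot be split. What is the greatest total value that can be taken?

$94

This is a 0/1 knapsack; check combinations near the capacity.
- A+B+C+E: weight 2+5+3+6=16, value 14+10+40+30=94
- C+E+F: weight 3+6+6=15, value 40+30+21=91
- A+B+C+F: weight 2+5+3+6=16, value 14+10+40+21=85
Best: $94.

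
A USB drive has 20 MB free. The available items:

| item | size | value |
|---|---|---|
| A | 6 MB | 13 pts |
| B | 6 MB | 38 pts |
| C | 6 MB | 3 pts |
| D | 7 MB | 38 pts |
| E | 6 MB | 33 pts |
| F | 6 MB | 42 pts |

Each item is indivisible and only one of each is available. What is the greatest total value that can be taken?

Check high-value combinations within 20 MB:
- B+D+F: size 6+7+6=19, value 38+38+42=118
- B+E+F: size 6+6+6=18, value 38+33+42=113
- D+E+F: size 7+6+6=19, value 38+33+42=113
- B+D+E: size 6+7+6=19, value 38+38+33=109
Best: 118 pts.

118 pts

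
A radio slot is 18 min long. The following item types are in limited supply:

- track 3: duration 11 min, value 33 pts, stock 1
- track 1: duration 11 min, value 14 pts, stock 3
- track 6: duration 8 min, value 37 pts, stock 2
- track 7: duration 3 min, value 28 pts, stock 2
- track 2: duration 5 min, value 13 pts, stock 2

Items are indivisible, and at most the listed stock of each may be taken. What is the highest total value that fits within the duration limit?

Top feasible selections:
- 1×track 6 + 2×track 7: duration 14, value 93
- 1×track 3 + 2×track 7: duration 17, value 89
- 2×track 7 + 2×track 2: duration 16, value 82
Best: 93 pts.

93 pts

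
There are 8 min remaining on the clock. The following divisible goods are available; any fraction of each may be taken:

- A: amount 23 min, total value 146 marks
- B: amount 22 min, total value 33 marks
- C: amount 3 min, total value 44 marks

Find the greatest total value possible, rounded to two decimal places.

Take in order of value per unit:
- C (44/3 per unit): all 3 → value 44, running total 44.00
- A (146/23 per unit): 5 of 23 → value 5×146/23 = 31.7391, running total 75.74
Total 75.74.

75.74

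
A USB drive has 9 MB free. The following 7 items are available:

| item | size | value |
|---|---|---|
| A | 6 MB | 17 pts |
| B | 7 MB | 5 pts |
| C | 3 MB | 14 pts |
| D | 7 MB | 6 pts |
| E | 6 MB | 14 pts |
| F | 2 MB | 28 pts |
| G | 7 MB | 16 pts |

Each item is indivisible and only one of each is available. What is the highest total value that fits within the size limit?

Check high-value combinations within 9 MB:
- A+F: size 6+2=8, value 17+28=45
- F+G: size 2+7=9, value 28+16=44
- C+F: size 3+2=5, value 14+28=42
- E+F: size 6+2=8, value 14+28=42
Best: 45 pts.

45 pts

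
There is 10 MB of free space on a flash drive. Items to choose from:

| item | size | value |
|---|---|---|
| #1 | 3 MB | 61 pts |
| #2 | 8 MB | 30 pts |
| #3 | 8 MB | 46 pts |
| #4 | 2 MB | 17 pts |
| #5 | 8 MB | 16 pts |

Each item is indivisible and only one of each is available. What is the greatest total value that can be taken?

Check high-value combinations within 10 MB:
- #1+#4: size 3+2=5, value 61+17=78
- #3+#4: size 8+2=10, value 46+17=63
- #1: size 3, value 61
Best: 78 pts.

78 pts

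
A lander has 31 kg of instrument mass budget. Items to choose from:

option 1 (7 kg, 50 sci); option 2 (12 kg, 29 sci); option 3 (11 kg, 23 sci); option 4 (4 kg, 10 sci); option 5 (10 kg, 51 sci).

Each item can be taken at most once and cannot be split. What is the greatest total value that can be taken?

This is a 0/1 knapsack; check combinations near the capacity.
- option 1+option 2+option 5: mass 7+12+10=29, value 50+29+51=130
- option 1+option 3+option 5: mass 7+11+10=28, value 50+23+51=124
- option 1+option 4+option 5: mass 7+4+10=21, value 50+10+51=111
- option 1+option 2+option 3: mass 7+12+11=30, value 50+29+23=102
- option 1+option 5: mass 7+10=17, value 50+51=101
Best: 130 sci.

130 sci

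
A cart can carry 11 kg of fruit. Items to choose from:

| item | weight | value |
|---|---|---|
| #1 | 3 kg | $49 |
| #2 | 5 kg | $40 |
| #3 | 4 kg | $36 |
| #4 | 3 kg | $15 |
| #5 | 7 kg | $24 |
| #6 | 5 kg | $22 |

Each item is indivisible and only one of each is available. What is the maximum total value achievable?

$104

Check high-value combinations within 11 kg:
- #1+#2+#4: weight 3+5+3=11, value 49+40+15=104
- #1+#3+#4: weight 3+4+3=10, value 49+36+15=100
- #1+#2: weight 3+5=8, value 49+40=89
Best: $104.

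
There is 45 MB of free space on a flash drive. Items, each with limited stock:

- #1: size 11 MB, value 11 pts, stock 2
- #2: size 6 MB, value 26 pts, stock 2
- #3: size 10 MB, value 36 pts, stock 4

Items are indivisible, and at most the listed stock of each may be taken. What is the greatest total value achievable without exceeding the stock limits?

160 pts

Top feasible selections:
- 2×#2 + 3×#3: size 42, value 160
- 4×#3: size 40, value 144
Best: 160 pts.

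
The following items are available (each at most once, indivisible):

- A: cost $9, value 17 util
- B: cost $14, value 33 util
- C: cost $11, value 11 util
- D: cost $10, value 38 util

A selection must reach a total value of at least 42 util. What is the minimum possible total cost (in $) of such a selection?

Subsets with value ≥ 42, sorted by total cost:
- A+D: cost 19, value 55
- C+D: cost 21, value 49
- A+B: cost 23, value 50
- B+D: cost 24, value 71
Minimum cost: 19 $.

19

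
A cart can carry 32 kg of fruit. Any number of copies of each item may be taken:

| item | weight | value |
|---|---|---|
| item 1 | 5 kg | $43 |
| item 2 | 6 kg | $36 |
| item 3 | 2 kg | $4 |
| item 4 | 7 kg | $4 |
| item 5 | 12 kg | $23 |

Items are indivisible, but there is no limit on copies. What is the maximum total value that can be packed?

Best value-per-unit is item 1 at 43/5; filling with it alone gives 6×43 = 258.
Optimal mix: 6×item 1 + 1×item 3 → weight 32, value 262.

$262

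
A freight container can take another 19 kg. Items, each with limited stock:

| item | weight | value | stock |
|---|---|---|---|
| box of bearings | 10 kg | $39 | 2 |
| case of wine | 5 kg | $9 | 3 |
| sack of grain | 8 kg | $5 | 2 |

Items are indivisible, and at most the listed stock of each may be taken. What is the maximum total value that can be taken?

Best selections within weight 19 and stock limits:
- 1×box of bearings + 1×case of wine: weight 15, value 48
- 1×box of bearings + 1×sack of grain: weight 18, value 44
Best: $48.

$48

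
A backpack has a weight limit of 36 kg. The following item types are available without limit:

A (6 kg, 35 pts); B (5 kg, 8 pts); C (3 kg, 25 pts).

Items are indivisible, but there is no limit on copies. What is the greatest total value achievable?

300 pts

Best value-per-unit is C at 25/3, and filling with it alone uses weight 12×3=36. No mix of the others beats 12×25 = 300.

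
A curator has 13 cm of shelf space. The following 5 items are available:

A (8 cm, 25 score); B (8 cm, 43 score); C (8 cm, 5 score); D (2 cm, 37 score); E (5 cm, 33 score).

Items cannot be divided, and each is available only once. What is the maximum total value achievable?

80 score

Check high-value combinations within 13 cm:
- B+D: length 8+2=10, value 43+37=80
- B+E: length 8+5=13, value 43+33=76
- D+E: length 2+5=7, value 37+33=70
Best: 80 score.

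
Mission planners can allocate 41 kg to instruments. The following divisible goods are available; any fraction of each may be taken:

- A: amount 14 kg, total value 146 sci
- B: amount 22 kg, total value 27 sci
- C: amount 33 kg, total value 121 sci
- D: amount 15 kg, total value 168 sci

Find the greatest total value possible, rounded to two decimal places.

358.00

Take in order of value per unit:
- D (168/15 per unit): all 15 → value 168, running total 168.00
- A (146/14 per unit): all 14 → value 146, running total 314.00
- C (121/33 per unit): 12 of 33 → value 12×121/33 = 44.0000, running total 358.00
Total 358.00.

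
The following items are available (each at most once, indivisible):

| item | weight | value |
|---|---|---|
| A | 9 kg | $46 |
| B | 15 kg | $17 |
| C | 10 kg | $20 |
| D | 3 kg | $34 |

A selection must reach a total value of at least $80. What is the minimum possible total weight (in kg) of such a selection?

Subsets with value ≥ 80, sorted by total weight:
- A+D: weight 12, value 80
- A+C+D: weight 22, value 100
- A+B+D: weight 27, value 97
- A+B+C: weight 34, value 83
Minimum weight: 12 kg.

12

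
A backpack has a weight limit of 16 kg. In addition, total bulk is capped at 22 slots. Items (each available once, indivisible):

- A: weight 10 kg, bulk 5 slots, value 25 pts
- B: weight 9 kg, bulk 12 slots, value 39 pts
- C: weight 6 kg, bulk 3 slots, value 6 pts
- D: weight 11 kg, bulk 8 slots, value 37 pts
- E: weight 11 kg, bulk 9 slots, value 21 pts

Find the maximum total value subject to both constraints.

45 pts

Feasible sets respecting both limits:
- B+C: weight 15, bulk 15, value 45
- B: weight 9, bulk 12, value 39
- D: weight 11, bulk 8, value 37
Best: 45 pts.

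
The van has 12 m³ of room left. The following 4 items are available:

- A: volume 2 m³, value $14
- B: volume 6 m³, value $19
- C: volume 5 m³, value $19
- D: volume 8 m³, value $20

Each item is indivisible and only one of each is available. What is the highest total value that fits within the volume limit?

$38

Check high-value combinations within 12 m³:
- B+C: volume 6+5=11, value 19+19=38
- A+D: volume 2+8=10, value 14+20=34
- A+C: volume 2+5=7, value 14+19=33
- A+B: volume 2+6=8, value 14+19=33
Best: $38.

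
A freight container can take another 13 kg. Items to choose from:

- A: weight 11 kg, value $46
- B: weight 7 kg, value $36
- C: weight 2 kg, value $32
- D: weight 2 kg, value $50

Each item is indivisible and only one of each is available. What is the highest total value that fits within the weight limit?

Check high-value combinations within 13 kg:
- B+C+D: weight 7+2+2=11, value 36+32+50=118
- A+D: weight 11+2=13, value 46+50=96
- B+D: weight 7+2=9, value 36+50=86
Best: $118.

$118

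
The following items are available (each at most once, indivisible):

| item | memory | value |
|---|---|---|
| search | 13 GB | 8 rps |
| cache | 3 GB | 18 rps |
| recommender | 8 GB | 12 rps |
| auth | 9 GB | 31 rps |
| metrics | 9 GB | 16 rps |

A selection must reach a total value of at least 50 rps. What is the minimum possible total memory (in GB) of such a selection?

Subsets with value ≥ 50, sorted by total memory:
- cache+recommender+auth: memory 20, value 61
- cache+auth+metrics: memory 21, value 65
Minimum memory: 20 GB.

20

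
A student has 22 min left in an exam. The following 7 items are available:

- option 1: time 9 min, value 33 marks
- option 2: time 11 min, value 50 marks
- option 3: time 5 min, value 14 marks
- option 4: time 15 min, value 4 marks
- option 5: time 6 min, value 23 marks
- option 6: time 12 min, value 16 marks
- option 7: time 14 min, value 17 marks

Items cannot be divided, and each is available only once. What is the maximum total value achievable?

87 marks

Check high-value combinations within 22 min:
- option 2+option 3+option 5: time 11+5+6=22, value 50+14+23=87
- option 1+option 2: time 9+11=20, value 33+50=83
- option 2+option 5: time 11+6=17, value 50+23=73
- option 1+option 3+option 5: time 9+5+6=20, value 33+14+23=70
- option 2+option 3: time 11+5=16, value 50+14=64
Best: 87 marks.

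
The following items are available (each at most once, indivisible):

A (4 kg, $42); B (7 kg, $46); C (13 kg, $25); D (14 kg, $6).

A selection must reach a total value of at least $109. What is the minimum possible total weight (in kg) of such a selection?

Subsets with value ≥ 109, sorted by total weight:
- A+B+C: weight 24, value 113
- A+B+C+D: weight 38, value 119
Minimum weight: 24 kg.

24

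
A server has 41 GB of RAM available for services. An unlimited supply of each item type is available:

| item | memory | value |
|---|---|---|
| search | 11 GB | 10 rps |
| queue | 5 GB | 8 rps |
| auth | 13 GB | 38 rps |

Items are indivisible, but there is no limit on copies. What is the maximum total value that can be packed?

114 rps

Best value-per-unit is auth at 38/13, and filling with it alone uses memory 3×13=39. No mix of the others beats 3×38 = 114.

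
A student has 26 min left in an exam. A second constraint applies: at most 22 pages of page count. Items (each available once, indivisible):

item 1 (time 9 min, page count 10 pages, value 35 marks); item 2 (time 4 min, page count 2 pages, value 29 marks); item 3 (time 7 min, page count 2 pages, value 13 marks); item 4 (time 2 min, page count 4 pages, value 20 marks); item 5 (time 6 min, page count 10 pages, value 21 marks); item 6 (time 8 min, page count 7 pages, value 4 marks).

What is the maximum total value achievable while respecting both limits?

Feasible sets respecting both limits:
- item 1+item 2+item 3+item 4: time 22, page count 18, value 97
- item 1+item 2+item 5: time 19, page count 22, value 85
- item 1+item 2+item 4: time 15, page count 16, value 84
- item 2+item 3+item 4+item 5: time 19, page count 18, value 83
Best: 97 marks.

97 marks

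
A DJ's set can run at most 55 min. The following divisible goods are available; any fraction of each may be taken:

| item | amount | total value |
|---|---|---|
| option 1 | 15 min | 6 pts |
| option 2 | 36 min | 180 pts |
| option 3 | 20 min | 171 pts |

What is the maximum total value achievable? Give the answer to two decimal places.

Take in order of value per unit:
- option 3 (171/20 per unit): all 20 → value 171, running total 171.00
- option 2 (180/36 per unit): 35 of 36 → value 35×180/36 = 175.0000, running total 346.00
Total 346.00.

346.00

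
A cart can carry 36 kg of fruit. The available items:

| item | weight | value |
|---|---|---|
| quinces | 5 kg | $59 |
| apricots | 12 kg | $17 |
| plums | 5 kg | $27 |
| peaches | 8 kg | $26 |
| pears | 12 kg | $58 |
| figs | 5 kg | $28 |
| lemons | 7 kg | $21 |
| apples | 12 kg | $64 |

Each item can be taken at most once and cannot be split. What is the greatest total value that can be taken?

Check high-value combinations within 36 kg:
- quinces+pears+figs+apples: weight 5+12+5+12=34, value 59+58+28+64=209
- quinces+plums+pears+apples: weight 5+5+12+12=34, value 59+27+58+64=208
- quinces+plums+peaches+figs+apples: weight 5+5+8+5+12=35, value 59+27+26+28+64=204
- quinces+pears+lemons+apples: weight 5+12+7+12=36, value 59+58+21+64=202
- quinces+plums+figs+lemons+apples: weight 5+5+5+7+12=34, value 59+27+28+21+64=199
Best: $209.

$209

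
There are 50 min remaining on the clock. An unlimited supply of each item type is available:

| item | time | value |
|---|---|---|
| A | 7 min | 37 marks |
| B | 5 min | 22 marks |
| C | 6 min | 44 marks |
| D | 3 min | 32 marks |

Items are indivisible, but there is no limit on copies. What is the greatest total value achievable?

512 marks

Best value-per-unit is D at 32/3, and filling with it alone uses time 16×3=48. No mix of the others beats 16×32 = 512.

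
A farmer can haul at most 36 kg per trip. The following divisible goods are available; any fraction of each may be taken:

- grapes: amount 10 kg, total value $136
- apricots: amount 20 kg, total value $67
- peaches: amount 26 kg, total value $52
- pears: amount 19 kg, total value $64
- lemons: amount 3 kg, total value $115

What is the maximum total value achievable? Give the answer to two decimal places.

328.40

Take in order of value per unit:
- lemons (115/3 per unit): all 3 → value 115, running total 115.00
- grapes (136/10 per unit): all 10 → value 136, running total 251.00
- pears (64/19 per unit): all 19 → value 64, running total 315.00
- apricots (67/20 per unit): 4 of 20 → value 4×67/20 = 13.4000, running total 328.40
Total 328.40.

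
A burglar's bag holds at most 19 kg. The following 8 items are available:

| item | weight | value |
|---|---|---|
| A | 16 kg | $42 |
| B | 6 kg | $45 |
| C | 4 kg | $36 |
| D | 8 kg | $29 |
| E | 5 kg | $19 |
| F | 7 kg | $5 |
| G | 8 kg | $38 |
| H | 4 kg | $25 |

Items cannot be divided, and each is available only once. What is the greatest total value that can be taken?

$125

Check high-value combinations within 19 kg:
- B+C+E+H: weight 6+4+5+4=19, value 45+36+19+25=125
- B+C+G: weight 6+4+8=18, value 45+36+38=119
- B+C+D: weight 6+4+8=18, value 45+36+29=110
Best: $125.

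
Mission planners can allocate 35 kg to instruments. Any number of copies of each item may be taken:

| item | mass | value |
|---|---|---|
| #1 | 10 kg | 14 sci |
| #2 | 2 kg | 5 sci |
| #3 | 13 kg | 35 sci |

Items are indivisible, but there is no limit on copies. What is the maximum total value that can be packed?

Best value-per-unit is #3 at 35/13; filling with it alone gives 2×35 = 70.
Optimal mix: 11×#2 + 1×#3 → mass 35, value 90.

90 sci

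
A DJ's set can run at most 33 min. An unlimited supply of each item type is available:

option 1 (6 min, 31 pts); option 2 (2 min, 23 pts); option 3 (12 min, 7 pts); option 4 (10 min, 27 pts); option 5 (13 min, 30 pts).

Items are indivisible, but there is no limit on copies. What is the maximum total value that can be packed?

Best value-per-unit is option 2 at 23/2, and filling with it alone uses duration 16×2=32. No mix of the others beats 16×23 = 368.

368 pts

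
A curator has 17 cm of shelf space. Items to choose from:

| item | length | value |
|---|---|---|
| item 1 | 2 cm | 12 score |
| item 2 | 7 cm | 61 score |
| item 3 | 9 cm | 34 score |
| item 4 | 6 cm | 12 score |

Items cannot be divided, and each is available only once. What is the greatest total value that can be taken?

95 score

Check high-value combinations within 17 cm:
- item 2+item 3: length 7+9=16, value 61+34=95
- item 1+item 2+item 4: length 2+7+6=15, value 12+61+12=85
- item 1+item 2: length 2+7=9, value 12+61=73
- item 2+item 4: length 7+6=13, value 61+12=73
- item 2: length 7, value 61
Best: 95 score.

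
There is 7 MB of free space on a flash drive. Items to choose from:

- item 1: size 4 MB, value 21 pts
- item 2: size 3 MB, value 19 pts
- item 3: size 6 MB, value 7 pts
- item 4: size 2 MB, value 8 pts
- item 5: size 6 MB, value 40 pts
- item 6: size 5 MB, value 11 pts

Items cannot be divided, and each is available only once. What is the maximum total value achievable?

Check high-value combinations within 7 MB:
- item 5: size 6, value 40
- item 1+item 2: size 4+3=7, value 21+19=40
- item 1+item 4: size 4+2=6, value 21+8=29
- item 2+item 4: size 3+2=5, value 19+8=27
- item 1: size 4, value 21
Best: 40 pts.

40 pts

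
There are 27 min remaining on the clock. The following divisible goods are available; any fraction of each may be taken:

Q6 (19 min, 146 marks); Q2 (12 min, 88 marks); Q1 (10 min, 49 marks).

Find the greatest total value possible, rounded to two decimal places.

Take in order of value per unit:
- Q6 (146/19 per unit): all 19 → value 146, running total 146.00
- Q2 (88/12 per unit): 8 of 12 → value 8×88/12 = 58.6667, running total 204.67
Total 204.67.

204.67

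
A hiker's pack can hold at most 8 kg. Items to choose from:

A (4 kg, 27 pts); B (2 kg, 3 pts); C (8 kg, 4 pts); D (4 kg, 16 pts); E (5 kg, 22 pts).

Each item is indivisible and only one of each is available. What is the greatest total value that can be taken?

This is a 0/1 knapsack; check combinations near the capacity.
- A+D: weight 4+4=8, value 27+16=43
- A+B: weight 4+2=6, value 27+3=30
- A: weight 4, value 27
- B+E: weight 2+5=7, value 3+22=25
Best: 43 pts.

43 pts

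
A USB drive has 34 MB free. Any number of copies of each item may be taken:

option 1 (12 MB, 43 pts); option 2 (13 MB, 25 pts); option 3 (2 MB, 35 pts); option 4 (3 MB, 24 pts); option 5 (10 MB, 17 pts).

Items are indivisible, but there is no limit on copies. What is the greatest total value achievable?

Best value-per-unit is option 3 at 35/2, and filling with it alone uses size 17×2=34. No mix of the others beats 17×35 = 595.

595 pts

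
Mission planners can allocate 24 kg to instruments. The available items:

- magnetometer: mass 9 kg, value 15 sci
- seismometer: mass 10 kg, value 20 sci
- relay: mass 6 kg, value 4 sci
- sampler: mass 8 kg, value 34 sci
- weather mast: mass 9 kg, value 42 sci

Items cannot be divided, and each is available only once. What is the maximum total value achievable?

80 sci

Check high-value combinations within 24 kg:
- relay+sampler+weather mast: mass 6+8+9=23, value 4+34+42=80
- sampler+weather mast: mass 8+9=17, value 34+42=76
- seismometer+weather mast: mass 10+9=19, value 20+42=62
- magnetometer+relay+weather mast: mass 9+6+9=24, value 15+4+42=61
Best: 80 sci.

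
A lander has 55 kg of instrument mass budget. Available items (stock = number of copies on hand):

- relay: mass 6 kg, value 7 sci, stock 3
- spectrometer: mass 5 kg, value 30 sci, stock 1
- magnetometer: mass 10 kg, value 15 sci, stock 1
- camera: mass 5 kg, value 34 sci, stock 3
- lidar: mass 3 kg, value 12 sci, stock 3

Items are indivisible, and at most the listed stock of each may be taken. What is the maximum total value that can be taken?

Best selections within mass 55 and stock limits:
- 2×relay + 1×spectrometer + 1×magnetometer + 3×camera + 3×lidar: mass 51, value 197
- 3×relay + 1×spectrometer + 1×magnetometer + 3×camera + 2×lidar: mass 54, value 192
- 1×relay + 1×spectrometer + 1×magnetometer + 3×camera + 3×lidar: mass 45, value 190
- 3×relay + 1×spectrometer + 3×camera + 3×lidar: mass 47, value 189
Best: 197 sci.

197 sci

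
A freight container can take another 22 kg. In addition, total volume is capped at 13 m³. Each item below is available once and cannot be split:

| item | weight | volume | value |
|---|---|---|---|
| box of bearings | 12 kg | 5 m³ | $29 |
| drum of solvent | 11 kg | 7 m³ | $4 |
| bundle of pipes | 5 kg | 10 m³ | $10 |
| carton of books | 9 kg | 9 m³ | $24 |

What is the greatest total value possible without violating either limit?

$29

Feasible sets respecting both limits:
- box of bearings: weight 12, volume 5, value 29
- carton of books: weight 9, volume 9, value 24
- bundle of pipes: weight 5, volume 10, value 10
Best: $29.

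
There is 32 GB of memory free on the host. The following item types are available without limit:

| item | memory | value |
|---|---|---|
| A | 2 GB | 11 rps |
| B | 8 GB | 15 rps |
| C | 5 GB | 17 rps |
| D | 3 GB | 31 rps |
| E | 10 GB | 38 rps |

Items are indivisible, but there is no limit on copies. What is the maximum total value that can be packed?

321 rps

Best value-per-unit is D at 31/3; filling with it alone gives 10×31 = 310.
Optimal mix: 1×A + 10×D → memory 32, value 321.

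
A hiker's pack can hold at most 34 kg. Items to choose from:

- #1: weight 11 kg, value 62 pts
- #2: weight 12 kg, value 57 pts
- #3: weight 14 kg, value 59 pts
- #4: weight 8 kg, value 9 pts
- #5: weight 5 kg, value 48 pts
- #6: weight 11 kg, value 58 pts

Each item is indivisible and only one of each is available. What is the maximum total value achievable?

Check high-value combinations within 34 kg:
- #1+#2+#6: weight 11+12+11=34, value 62+57+58=177
- #1+#3+#5: weight 11+14+5=30, value 62+59+48=169
- #1+#5+#6: weight 11+5+11=27, value 62+48+58=168
- #1+#2+#5: weight 11+12+5=28, value 62+57+48=167
- #3+#5+#6: weight 14+5+11=30, value 59+48+58=165
Best: 177 pts.

177 pts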